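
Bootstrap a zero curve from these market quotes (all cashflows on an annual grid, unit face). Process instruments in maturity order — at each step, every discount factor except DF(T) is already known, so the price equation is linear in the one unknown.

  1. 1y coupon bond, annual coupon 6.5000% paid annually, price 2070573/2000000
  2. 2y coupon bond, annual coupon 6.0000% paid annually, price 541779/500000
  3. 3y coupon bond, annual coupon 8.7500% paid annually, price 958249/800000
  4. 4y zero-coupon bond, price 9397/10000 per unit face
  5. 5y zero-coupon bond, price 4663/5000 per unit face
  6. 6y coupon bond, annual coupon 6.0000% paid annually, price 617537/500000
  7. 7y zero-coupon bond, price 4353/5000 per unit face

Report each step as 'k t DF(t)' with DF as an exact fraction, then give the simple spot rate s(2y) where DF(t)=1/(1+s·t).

step 1 [1y] bond c/1=13/200: DF=(2070573/2000000 − 13/200·(0))/(1+13/200) = 9721/10000 ≈ 0.972100
step 2 [2y] bond c/1=3/50: DF=(541779/500000 − 3/50·(0.972100))/(1+3/50) = 1209/1250 ≈ 0.967200
step 3 [3y] bond c/1=7/80: DF=(958249/800000 − 7/80·(0.972100+0.967200))/(1+7/80) = 4727/5000 ≈ 0.945400
step 4 [4y] zero: DF = P = 9397/10000 ≈ 0.939700
step 5 [5y] zero: DF = P = 4663/5000 ≈ 0.932600
step 6 [6y] bond c/1=3/50: DF=(617537/500000 − 3/50·(0.972100+0.967200+0.945400+0.939700+0.932600))/(1+3/50) = 8959/10000 ≈ 0.895900
step 7 [7y] zero: DF = P = 4353/5000 ≈ 0.870600

1 1 9721/10000
2 2 1209/1250
3 3 4727/5000
4 4 9397/10000
5 5 4663/5000
6 6 8959/10000
7 7 4353/5000
s(2y) = (1/(1209/1250) − 1)/(2) = 41/2418 ≈ 1.6956%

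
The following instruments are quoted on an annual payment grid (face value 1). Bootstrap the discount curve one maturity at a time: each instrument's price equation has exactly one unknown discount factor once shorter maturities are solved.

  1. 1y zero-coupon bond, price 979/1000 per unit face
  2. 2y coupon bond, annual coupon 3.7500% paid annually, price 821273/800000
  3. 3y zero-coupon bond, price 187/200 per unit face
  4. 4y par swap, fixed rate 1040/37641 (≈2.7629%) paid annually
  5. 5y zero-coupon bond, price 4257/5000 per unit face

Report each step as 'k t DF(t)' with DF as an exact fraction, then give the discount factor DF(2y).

step 1 [1y] zero: DF = P = 979/1000 ≈ 0.979000
step 2 [2y] bond c/1=3/80: DF=(821273/800000 − 3/80·(0.979000))/(1+3/80) = 9541/10000 ≈ 0.954100
step 3 [3y] zero: DF = P = 187/200 ≈ 0.935000
step 4 [4y] swap r/1=1040/37641: DF=(1 − 1040/37641·(0.979000+0.954100+0.935000))/(1+1040/37641) = 112/125 ≈ 0.896000
step 5 [5y] zero: DF = P = 4257/5000 ≈ 0.851400

1 1 979/1000
2 2 9541/10000
3 3 187/200
4 4 112/125
5 5 4257/5000
DF(2y) = 9541/10000 ≈ 0.954100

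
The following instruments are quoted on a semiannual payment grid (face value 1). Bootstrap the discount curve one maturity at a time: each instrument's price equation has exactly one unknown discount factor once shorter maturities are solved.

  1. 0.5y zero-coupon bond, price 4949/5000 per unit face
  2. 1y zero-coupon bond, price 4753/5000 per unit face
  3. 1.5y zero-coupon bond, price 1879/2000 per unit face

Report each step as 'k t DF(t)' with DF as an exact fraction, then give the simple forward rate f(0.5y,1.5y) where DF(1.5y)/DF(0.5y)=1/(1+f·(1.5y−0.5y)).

step 1 [0.5y] zero: DF = P = 4949/5000 ≈ 0.989800
step 2 [1y] zero: DF = P = 4753/5000 ≈ 0.950600
step 3 [1.5y] zero: DF = P = 1879/2000 ≈ 0.939500

1 1/2 4949/5000
2 1 4753/5000
3 3/2 1879/2000
f(0.5y,1.5y) = ((4949/5000)/(1879/2000) − 1)/(1) = 503/9395 ≈ 5.3539%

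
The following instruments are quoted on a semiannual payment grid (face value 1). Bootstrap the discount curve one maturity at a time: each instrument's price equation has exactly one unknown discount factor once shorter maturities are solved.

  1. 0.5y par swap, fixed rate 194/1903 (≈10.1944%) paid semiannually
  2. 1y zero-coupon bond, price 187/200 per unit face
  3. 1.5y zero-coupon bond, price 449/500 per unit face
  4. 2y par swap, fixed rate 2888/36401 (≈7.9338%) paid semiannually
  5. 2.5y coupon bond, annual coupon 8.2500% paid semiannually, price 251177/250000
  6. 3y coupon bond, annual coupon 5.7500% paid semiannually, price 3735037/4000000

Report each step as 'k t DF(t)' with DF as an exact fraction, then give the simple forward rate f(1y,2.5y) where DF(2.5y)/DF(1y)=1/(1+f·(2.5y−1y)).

step 1 [0.5y] swap r/2=97/1903: DF=(1 − 97/1903·(0))/(1+97/1903) = 1903/2000 ≈ 0.951500
step 2 [1y] zero: DF = P = 187/200 ≈ 0.935000
step 3 [1.5y] zero: DF = P = 449/500 ≈ 0.898000
step 4 [2y] swap r/2=1444/36401: DF=(1 − 1444/36401·(0.951500+0.935000+0.898000))/(1+1444/36401) = 2139/2500 ≈ 0.855600
step 5 [2.5y] bond c/2=33/800: DF=(251177/250000 − 33/800·(0.951500+0.935000+0.898000+0.855600))/(1+33/800) = 8207/10000 ≈ 0.820700
step 6 [3y] bond c/2=23/800: DF=(3735037/4000000 − 23/800·(0.951500+0.935000+0.898000+0.855600+0.820700))/(1+23/800) = 783/1000 ≈ 0.783000

1 1/2 1903/2000
2 1 187/200
3 3/2 449/500
4 2 2139/2500
5 5/2 8207/10000
6 3 783/1000
f(1y,2.5y) = ((187/200)/(8207/10000) − 1)/(3/2) = 762/8207 ≈ 9.2848%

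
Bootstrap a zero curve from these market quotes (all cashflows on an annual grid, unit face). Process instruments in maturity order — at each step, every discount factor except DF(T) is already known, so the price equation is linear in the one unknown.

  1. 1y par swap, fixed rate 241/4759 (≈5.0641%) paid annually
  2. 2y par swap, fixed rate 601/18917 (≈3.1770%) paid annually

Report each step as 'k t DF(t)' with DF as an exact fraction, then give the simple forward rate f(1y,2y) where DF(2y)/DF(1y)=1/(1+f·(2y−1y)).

step 1 [1y] swap r/1=241/4759: DF=(1 − 241/4759·(0))/(1+241/4759) = 4759/5000 ≈ 0.951800
step 2 [2y] swap r/1=601/18917: DF=(1 − 601/18917·(0.951800))/(1+601/18917) = 9399/10000 ≈ 0.939900

1 1 4759/5000
2 2 9399/10000
f(1y,2y) = ((4759/5000)/(9399/10000) − 1)/(1) = 119/9399 ≈ 1.2661%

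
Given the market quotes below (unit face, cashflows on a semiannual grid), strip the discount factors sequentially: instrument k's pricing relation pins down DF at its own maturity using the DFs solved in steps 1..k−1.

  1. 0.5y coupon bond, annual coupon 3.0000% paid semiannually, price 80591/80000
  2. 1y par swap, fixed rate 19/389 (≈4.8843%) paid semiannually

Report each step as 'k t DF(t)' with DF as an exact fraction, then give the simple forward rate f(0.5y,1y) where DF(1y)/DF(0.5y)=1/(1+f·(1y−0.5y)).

1 1/2 397/400
2 1 381/400
f(0.5y,1y) = ((397/400)/(381/400) − 1)/(1/2) = 32/381 ≈ 8.3990%

step 1 [0.5y] bond c/2=3/200: DF=(80591/80000 − 3/200·(0))/(1+3/200) = 397/400 ≈ 0.992500
step 2 [1y] swap r/2=19/778: DF=(1 − 19/778·(0.992500))/(1+19/778) = 381/400 ≈ 0.952500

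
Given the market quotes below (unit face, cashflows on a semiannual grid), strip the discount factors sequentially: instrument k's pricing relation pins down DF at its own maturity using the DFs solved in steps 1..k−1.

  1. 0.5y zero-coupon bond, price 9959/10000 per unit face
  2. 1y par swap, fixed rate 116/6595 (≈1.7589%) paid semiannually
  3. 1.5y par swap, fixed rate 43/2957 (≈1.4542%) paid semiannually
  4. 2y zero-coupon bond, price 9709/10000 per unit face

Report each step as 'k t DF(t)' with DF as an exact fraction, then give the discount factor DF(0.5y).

1 1/2 9959/10000
2 1 4913/5000
3 3/2 1957/2000
4 2 9709/10000
DF(0.5y) = 9959/10000 ≈ 0.995900

step 1 [0.5y] zero: DF = P = 9959/10000 ≈ 0.995900
step 2 [1y] swap r/2=58/6595: DF=(1 − 58/6595·(0.995900))/(1+58/6595) = 4913/5000 ≈ 0.982600
step 3 [1.5y] swap r/2=43/5914: DF=(1 − 43/5914·(0.995900+0.982600))/(1+43/5914) = 1957/2000 ≈ 0.978500
step 4 [2y] zero: DF = P = 9709/10000 ≈ 0.970900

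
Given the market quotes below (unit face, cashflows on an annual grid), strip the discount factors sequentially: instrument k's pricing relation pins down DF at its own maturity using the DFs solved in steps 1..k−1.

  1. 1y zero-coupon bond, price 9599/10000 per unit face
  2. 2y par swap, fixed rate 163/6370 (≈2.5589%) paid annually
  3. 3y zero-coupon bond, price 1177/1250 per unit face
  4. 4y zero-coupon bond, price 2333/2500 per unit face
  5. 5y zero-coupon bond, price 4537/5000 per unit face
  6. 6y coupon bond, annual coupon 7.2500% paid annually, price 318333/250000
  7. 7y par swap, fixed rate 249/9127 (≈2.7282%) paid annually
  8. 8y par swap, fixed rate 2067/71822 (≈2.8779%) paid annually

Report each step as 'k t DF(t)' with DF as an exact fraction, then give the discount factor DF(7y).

1 1 9599/10000
2 2 9511/10000
3 3 1177/1250
4 4 2333/2500
5 5 4537/5000
6 6 87/100
7 7 8257/10000
8 8 7933/10000
DF(7y) = 8257/10000 ≈ 0.825700

step 1 [1y] zero: DF = P = 9599/10000 ≈ 0.959900
step 2 [2y] swap r/1=163/6370: DF=(1 − 163/6370·(0.959900))/(1+163/6370) = 9511/10000 ≈ 0.951100
step 3 [3y] zero: DF = P = 1177/1250 ≈ 0.941600
step 4 [4y] zero: DF = P = 2333/2500 ≈ 0.933200
step 5 [5y] zero: DF = P = 4537/5000 ≈ 0.907400
step 6 [6y] bond c/1=29/400: DF=(318333/250000 − 29/400·(0.959900+0.951100+0.941600+0.933200+0.907400))/(1+29/400) = 87/100 ≈ 0.870000
step 7 [7y] swap r/1=249/9127: DF=(1 − 249/9127·(0.959900+0.951100+0.941600+0.933200+0.907400+0.870000))/(1+249/9127) = 8257/10000 ≈ 0.825700
step 8 [8y] swap r/1=2067/71822: DF=(1 − 2067/71822·(0.959900+0.951100+0.941600+0.933200+0.907400+0.870000+0.825700))/(1+2067/71822) = 7933/10000 ≈ 0.793300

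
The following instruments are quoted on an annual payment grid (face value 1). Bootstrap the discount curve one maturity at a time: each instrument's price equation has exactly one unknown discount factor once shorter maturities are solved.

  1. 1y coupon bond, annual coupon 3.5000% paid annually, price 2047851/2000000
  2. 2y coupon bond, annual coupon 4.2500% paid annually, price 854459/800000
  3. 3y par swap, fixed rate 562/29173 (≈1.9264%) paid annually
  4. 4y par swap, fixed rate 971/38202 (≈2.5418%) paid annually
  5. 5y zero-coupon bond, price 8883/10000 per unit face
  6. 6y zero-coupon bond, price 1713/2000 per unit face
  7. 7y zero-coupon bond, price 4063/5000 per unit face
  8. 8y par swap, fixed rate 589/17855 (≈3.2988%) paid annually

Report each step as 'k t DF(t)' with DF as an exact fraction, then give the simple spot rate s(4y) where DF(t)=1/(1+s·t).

1 1 9893/10000
2 2 4921/5000
3 3 4719/5000
4 4 9029/10000
5 5 8883/10000
6 6 1713/2000
7 7 4063/5000
8 8 1911/2500
s(4y) = (1/(9029/10000) − 1)/(4) = 971/36116 ≈ 2.6886%

step 1 [1y] bond c/1=7/200: DF=(2047851/2000000 − 7/200·(0))/(1+7/200) = 9893/10000 ≈ 0.989300
step 2 [2y] bond c/1=17/400: DF=(854459/800000 − 17/400·(0.989300))/(1+17/400) = 4921/5000 ≈ 0.984200
step 3 [3y] swap r/1=562/29173: DF=(1 − 562/29173·(0.989300+0.984200))/(1+562/29173) = 4719/5000 ≈ 0.943800
step 4 [4y] swap r/1=971/38202: DF=(1 − 971/38202·(0.989300+0.984200+0.943800))/(1+971/38202) = 9029/10000 ≈ 0.902900
step 5 [5y] zero: DF = P = 8883/10000 ≈ 0.888300
step 6 [6y] zero: DF = P = 1713/2000 ≈ 0.856500
step 7 [7y] zero: DF = P = 4063/5000 ≈ 0.812600
step 8 [8y] swap r/1=589/17855: DF=(1 − 589/17855·(0.989300+0.984200+0.943800+0.902900+0.888300+0.856500+0.812600))/(1+589/17855) = 1911/2500 ≈ 0.764400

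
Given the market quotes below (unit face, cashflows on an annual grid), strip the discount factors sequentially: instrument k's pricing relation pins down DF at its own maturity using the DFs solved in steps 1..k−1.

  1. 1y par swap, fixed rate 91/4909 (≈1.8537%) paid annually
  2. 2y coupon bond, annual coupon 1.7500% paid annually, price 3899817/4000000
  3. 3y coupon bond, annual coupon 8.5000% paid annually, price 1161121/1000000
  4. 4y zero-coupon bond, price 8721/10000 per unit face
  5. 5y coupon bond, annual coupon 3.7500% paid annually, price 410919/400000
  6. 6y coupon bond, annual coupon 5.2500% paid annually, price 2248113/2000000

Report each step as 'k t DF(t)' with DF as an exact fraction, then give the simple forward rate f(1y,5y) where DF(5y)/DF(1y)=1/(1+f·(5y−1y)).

1 1 4909/5000
2 2 9413/10000
3 3 1839/2000
4 4 8721/10000
5 5 8559/10000
6 6 21/25
f(1y,5y) = ((4909/5000)/(8559/10000) − 1)/(4) = 1259/34236 ≈ 3.6774%

step 1 [1y] swap r/1=91/4909: DF=(1 − 91/4909·(0))/(1+91/4909) = 4909/5000 ≈ 0.981800
step 2 [2y] bond c/1=7/400: DF=(3899817/4000000 − 7/400·(0.981800))/(1+7/400) = 9413/10000 ≈ 0.941300
step 3 [3y] bond c/1=17/200: DF=(1161121/1000000 − 17/200·(0.981800+0.941300))/(1+17/200) = 1839/2000 ≈ 0.919500
step 4 [4y] zero: DF = P = 8721/10000 ≈ 0.872100
step 5 [5y] bond c/1=3/80: DF=(410919/400000 − 3/80·(0.981800+0.941300+0.919500+0.872100))/(1+3/80) = 8559/10000 ≈ 0.855900
step 6 [6y] bond c/1=21/400: DF=(2248113/2000000 − 21/400·(0.981800+0.941300+0.919500+0.872100+0.855900))/(1+21/400) = 21/25 ≈ 0.840000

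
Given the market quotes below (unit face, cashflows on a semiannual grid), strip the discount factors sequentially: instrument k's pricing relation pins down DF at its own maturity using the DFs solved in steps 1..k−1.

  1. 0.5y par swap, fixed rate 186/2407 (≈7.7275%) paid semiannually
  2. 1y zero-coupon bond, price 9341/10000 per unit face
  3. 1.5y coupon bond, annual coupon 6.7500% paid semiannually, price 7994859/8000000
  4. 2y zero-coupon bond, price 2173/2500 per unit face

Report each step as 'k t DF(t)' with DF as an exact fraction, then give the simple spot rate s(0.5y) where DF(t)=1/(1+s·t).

step 1 [0.5y] swap r/2=93/2407: DF=(1 − 93/2407·(0))/(1+93/2407) = 2407/2500 ≈ 0.962800
step 2 [1y] zero: DF = P = 9341/10000 ≈ 0.934100
step 3 [1.5y] bond c/2=27/800: DF=(7994859/8000000 − 27/800·(0.962800+0.934100))/(1+27/800) = 1131/1250 ≈ 0.904800
step 4 [2y] zero: DF = P = 2173/2500 ≈ 0.869200

1 1/2 2407/2500
2 1 9341/10000
3 3/2 1131/1250
4 2 2173/2500
s(0.5y) = (1/(2407/2500) − 1)/(1/2) = 186/2407 ≈ 7.7275%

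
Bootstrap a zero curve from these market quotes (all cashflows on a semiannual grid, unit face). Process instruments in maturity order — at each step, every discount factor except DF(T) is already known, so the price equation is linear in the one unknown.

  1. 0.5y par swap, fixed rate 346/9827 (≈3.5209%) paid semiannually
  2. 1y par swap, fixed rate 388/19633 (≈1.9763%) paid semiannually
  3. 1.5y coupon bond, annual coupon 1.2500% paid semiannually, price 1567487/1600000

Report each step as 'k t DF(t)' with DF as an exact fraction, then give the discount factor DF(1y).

1 1/2 9827/10000
2 1 4903/5000
3 3/2 4807/5000
DF(1y) = 4903/5000 ≈ 0.980600

step 1 [0.5y] swap r/2=173/9827: DF=(1 − 173/9827·(0))/(1+173/9827) = 9827/10000 ≈ 0.982700
step 2 [1y] swap r/2=194/19633: DF=(1 − 194/19633·(0.982700))/(1+194/19633) = 4903/5000 ≈ 0.980600
step 3 [1.5y] bond c/2=1/160: DF=(1567487/1600000 − 1/160·(0.982700+0.980600))/(1+1/160) = 4807/5000 ≈ 0.961400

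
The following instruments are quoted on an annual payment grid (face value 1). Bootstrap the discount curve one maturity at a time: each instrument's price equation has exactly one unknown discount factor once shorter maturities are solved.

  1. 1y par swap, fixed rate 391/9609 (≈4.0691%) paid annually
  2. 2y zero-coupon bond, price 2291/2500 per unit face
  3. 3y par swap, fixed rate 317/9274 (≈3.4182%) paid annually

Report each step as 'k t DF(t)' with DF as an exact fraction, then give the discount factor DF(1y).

step 1 [1y] swap r/1=391/9609: DF=(1 − 391/9609·(0))/(1+391/9609) = 9609/10000 ≈ 0.960900
step 2 [2y] zero: DF = P = 2291/2500 ≈ 0.916400
step 3 [3y] swap r/1=317/9274: DF=(1 − 317/9274·(0.960900+0.916400))/(1+317/9274) = 9049/10000 ≈ 0.904900

1 1 9609/10000
2 2 2291/2500
3 3 9049/10000
DF(1y) = 9609/10000 ≈ 0.960900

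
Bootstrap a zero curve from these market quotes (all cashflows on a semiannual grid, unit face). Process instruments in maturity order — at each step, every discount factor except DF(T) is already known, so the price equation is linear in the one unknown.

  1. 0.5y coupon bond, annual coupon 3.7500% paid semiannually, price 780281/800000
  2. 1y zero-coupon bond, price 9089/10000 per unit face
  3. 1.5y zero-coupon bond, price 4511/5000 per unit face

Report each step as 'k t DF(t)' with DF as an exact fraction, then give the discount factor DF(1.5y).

1 1/2 4787/5000
2 1 9089/10000
3 3/2 4511/5000
DF(1.5y) = 4511/5000 ≈ 0.902200

step 1 [0.5y] bond c/2=3/160: DF=(780281/800000 − 3/160·(0))/(1+3/160) = 4787/5000 ≈ 0.957400
step 2 [1y] zero: DF = P = 9089/10000 ≈ 0.908900
step 3 [1.5y] zero: DF = P = 4511/5000 ≈ 0.902200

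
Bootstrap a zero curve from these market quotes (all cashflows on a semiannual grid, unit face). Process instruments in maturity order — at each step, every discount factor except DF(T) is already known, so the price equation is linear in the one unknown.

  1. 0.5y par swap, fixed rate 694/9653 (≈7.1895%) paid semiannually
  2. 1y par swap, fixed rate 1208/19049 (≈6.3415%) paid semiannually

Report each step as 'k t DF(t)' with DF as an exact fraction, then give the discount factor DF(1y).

1 1/2 9653/10000
2 1 2349/2500
DF(1y) = 2349/2500 ≈ 0.939600

step 1 [0.5y] swap r/2=347/9653: DF=(1 − 347/9653·(0))/(1+347/9653) = 9653/10000 ≈ 0.965300
step 2 [1y] swap r/2=604/19049: DF=(1 − 604/19049·(0.965300))/(1+604/19049) = 2349/2500 ≈ 0.939600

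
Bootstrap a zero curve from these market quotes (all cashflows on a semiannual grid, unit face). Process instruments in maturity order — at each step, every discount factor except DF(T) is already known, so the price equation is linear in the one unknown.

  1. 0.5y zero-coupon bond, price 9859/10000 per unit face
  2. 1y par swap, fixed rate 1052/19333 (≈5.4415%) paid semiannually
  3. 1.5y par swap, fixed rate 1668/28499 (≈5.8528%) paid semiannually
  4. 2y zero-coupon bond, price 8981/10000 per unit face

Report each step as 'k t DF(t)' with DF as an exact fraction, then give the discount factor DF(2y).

step 1 [0.5y] zero: DF = P = 9859/10000 ≈ 0.985900
step 2 [1y] swap r/2=526/19333: DF=(1 − 526/19333·(0.985900))/(1+526/19333) = 4737/5000 ≈ 0.947400
step 3 [1.5y] swap r/2=834/28499: DF=(1 − 834/28499·(0.985900+0.947400))/(1+834/28499) = 4583/5000 ≈ 0.916600
step 4 [2y] zero: DF = P = 8981/10000 ≈ 0.898100

1 1/2 9859/10000
2 1 4737/5000
3 3/2 4583/5000
4 2 8981/10000
DF(2y) = 8981/10000 ≈ 0.898100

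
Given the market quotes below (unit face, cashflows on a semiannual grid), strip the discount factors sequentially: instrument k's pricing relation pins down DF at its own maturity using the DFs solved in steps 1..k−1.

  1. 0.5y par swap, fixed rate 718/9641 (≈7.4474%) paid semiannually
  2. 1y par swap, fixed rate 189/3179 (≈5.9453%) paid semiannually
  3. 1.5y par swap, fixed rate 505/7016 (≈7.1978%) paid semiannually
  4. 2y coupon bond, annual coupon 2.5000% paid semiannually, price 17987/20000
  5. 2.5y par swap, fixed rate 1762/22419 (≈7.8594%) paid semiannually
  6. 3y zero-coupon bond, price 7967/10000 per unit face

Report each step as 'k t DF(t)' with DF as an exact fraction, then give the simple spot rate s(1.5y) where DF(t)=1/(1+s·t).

step 1 [0.5y] swap r/2=359/9641: DF=(1 − 359/9641·(0))/(1+359/9641) = 9641/10000 ≈ 0.964100
step 2 [1y] swap r/2=189/6358: DF=(1 − 189/6358·(0.964100))/(1+189/6358) = 9433/10000 ≈ 0.943300
step 3 [1.5y] swap r/2=505/14032: DF=(1 − 505/14032·(0.964100+0.943300))/(1+505/14032) = 899/1000 ≈ 0.899000
step 4 [2y] bond c/2=1/80: DF=(17987/20000 − 1/80·(0.964100+0.943300+0.899000))/(1+1/80) = 1067/1250 ≈ 0.853600
step 5 [2.5y] swap r/2=881/22419: DF=(1 − 881/22419·(0.964100+0.943300+0.899000+0.853600))/(1+881/22419) = 4119/5000 ≈ 0.823800
step 6 [3y] zero: DF = P = 7967/10000 ≈ 0.796700

1 1/2 9641/10000
2 1 9433/10000
3 3/2 899/1000
4 2 1067/1250
5 5/2 4119/5000
6 3 7967/10000
s(1.5y) = (1/(899/1000) − 1)/(3/2) = 202/2697 ≈ 7.4898%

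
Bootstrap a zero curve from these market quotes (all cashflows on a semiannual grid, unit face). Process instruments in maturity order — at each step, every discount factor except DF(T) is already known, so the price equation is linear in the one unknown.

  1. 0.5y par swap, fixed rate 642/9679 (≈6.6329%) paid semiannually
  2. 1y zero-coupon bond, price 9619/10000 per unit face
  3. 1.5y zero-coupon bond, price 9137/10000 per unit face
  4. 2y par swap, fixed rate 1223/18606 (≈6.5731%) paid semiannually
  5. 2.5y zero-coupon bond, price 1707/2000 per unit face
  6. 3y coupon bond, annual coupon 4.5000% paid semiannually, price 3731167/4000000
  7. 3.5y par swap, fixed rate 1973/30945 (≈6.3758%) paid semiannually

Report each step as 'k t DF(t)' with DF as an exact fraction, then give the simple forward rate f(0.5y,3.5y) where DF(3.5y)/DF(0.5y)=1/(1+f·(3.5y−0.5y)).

1 1/2 9679/10000
2 1 9619/10000
3 3/2 9137/10000
4 2 8777/10000
5 5/2 1707/2000
6 3 2029/2500
7 7/2 8027/10000
f(0.5y,3.5y) = ((9679/10000)/(8027/10000) − 1)/(3) = 1652/24081 ≈ 6.8602%

step 1 [0.5y] swap r/2=321/9679: DF=(1 − 321/9679·(0))/(1+321/9679) = 9679/10000 ≈ 0.967900
step 2 [1y] zero: DF = P = 9619/10000 ≈ 0.961900
step 3 [1.5y] zero: DF = P = 9137/10000 ≈ 0.913700
step 4 [2y] swap r/2=1223/37212: DF=(1 − 1223/37212·(0.967900+0.961900+0.913700))/(1+1223/37212) = 8777/10000 ≈ 0.877700
step 5 [2.5y] zero: DF = P = 1707/2000 ≈ 0.853500
step 6 [3y] bond c/2=9/400: DF=(3731167/4000000 − 9/400·(0.967900+0.961900+0.913700+0.877700+0.853500))/(1+9/400) = 2029/2500 ≈ 0.811600
step 7 [3.5y] swap r/2=1973/61890: DF=(1 − 1973/61890·(0.967900+0.961900+0.913700+0.877700+0.853500+0.811600))/(1+1973/61890) = 8027/10000 ≈ 0.802700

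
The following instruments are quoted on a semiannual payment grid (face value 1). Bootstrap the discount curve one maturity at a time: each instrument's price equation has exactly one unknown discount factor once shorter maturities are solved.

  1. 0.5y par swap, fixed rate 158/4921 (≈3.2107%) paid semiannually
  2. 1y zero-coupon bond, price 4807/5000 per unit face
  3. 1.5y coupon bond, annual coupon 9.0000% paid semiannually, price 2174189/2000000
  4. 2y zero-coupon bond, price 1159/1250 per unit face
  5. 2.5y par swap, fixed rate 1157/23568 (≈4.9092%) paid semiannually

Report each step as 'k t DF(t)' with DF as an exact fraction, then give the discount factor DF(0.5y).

step 1 [0.5y] swap r/2=79/4921: DF=(1 − 79/4921·(0))/(1+79/4921) = 4921/5000 ≈ 0.984200
step 2 [1y] zero: DF = P = 4807/5000 ≈ 0.961400
step 3 [1.5y] bond c/2=9/200: DF=(2174189/2000000 − 9/200·(0.984200+0.961400))/(1+9/200) = 1913/2000 ≈ 0.956500
step 4 [2y] zero: DF = P = 1159/1250 ≈ 0.927200
step 5 [2.5y] swap r/2=1157/47136: DF=(1 − 1157/47136·(0.984200+0.961400+0.956500+0.927200))/(1+1157/47136) = 8843/10000 ≈ 0.884300

1 1/2 4921/5000
2 1 4807/5000
3 3/2 1913/2000
4 2 1159/1250
5 5/2 8843/10000
DF(0.5y) = 4921/5000 ≈ 0.984200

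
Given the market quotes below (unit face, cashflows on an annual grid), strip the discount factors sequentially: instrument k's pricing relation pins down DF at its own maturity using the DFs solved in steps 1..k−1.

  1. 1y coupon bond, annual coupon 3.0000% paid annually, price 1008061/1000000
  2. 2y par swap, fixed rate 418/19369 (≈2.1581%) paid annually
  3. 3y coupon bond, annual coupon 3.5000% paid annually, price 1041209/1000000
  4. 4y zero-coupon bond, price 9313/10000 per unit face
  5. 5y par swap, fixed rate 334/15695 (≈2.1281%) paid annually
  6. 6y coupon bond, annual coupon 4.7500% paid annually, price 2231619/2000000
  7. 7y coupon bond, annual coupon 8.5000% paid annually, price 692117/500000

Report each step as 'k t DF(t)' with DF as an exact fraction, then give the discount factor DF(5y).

1 1 9787/10000
2 2 4791/5000
3 3 1881/2000
4 4 9313/10000
5 5 4499/5000
6 6 8517/10000
7 7 4201/5000
DF(5y) = 4499/5000 ≈ 0.899800

step 1 [1y] bond c/1=3/100: DF=(1008061/1000000 − 3/100·(0))/(1+3/100) = 9787/10000 ≈ 0.978700
step 2 [2y] swap r/1=418/19369: DF=(1 − 418/19369·(0.978700))/(1+418/19369) = 4791/5000 ≈ 0.958200
step 3 [3y] bond c/1=7/200: DF=(1041209/1000000 − 7/200·(0.978700+0.958200))/(1+7/200) = 1881/2000 ≈ 0.940500
step 4 [4y] zero: DF = P = 9313/10000 ≈ 0.931300
step 5 [5y] swap r/1=334/15695: DF=(1 − 334/15695·(0.978700+0.958200+0.940500+0.931300))/(1+334/15695) = 4499/5000 ≈ 0.899800
step 6 [6y] bond c/1=19/400: DF=(2231619/2000000 − 19/400·(0.978700+0.958200+0.940500+0.931300+0.899800))/(1+19/400) = 8517/10000 ≈ 0.851700
step 7 [7y] bond c/1=17/200: DF=(692117/500000 − 17/200·(0.978700+0.958200+0.940500+0.931300+0.899800+0.851700))/(1+17/200) = 4201/5000 ≈ 0.840200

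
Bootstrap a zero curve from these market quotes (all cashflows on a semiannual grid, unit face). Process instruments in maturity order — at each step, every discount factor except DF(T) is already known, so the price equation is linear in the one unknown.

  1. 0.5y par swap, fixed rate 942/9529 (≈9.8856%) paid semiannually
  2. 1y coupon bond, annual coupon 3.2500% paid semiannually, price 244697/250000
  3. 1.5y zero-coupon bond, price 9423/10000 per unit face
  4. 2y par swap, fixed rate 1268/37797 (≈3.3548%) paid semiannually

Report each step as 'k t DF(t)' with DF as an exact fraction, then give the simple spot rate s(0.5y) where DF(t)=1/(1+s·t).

step 1 [0.5y] swap r/2=471/9529: DF=(1 − 471/9529·(0))/(1+471/9529) = 9529/10000 ≈ 0.952900
step 2 [1y] bond c/2=13/800: DF=(244697/250000 − 13/800·(0.952900))/(1+13/800) = 9479/10000 ≈ 0.947900
step 3 [1.5y] zero: DF = P = 9423/10000 ≈ 0.942300
step 4 [2y] swap r/2=634/37797: DF=(1 − 634/37797·(0.952900+0.947900+0.942300))/(1+634/37797) = 4683/5000 ≈ 0.936600

1 1/2 9529/10000
2 1 9479/10000
3 3/2 9423/10000
4 2 4683/5000
s(0.5y) = (1/(9529/10000) − 1)/(1/2) = 942/9529 ≈ 9.8856%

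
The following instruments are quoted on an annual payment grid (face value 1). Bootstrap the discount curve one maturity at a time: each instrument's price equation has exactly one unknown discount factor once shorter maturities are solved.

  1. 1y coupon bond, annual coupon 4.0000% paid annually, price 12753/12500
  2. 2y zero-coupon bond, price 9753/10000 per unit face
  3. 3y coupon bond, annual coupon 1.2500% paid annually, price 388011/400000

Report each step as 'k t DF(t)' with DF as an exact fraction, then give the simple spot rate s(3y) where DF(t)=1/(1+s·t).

1 1 981/1000
2 2 9753/10000
3 3 9339/10000
s(3y) = (1/(9339/10000) − 1)/(3) = 661/28017 ≈ 2.3593%

step 1 [1y] bond c/1=1/25: DF=(12753/12500 − 1/25·(0))/(1+1/25) = 981/1000 ≈ 0.981000
step 2 [2y] zero: DF = P = 9753/10000 ≈ 0.975300
step 3 [3y] bond c/1=1/80: DF=(388011/400000 − 1/80·(0.981000+0.975300))/(1+1/80) = 9339/10000 ≈ 0.933900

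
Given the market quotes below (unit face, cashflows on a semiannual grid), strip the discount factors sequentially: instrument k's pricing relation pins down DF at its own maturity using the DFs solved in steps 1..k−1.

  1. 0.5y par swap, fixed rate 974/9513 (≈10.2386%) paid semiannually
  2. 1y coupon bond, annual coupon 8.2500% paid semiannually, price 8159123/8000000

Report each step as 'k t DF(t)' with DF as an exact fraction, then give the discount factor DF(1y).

step 1 [0.5y] swap r/2=487/9513: DF=(1 − 487/9513·(0))/(1+487/9513) = 9513/10000 ≈ 0.951300
step 2 [1y] bond c/2=33/800: DF=(8159123/8000000 − 33/800·(0.951300))/(1+33/800) = 4709/5000 ≈ 0.941800

1 1/2 9513/10000
2 1 4709/5000
DF(1y) = 4709/5000 ≈ 0.941800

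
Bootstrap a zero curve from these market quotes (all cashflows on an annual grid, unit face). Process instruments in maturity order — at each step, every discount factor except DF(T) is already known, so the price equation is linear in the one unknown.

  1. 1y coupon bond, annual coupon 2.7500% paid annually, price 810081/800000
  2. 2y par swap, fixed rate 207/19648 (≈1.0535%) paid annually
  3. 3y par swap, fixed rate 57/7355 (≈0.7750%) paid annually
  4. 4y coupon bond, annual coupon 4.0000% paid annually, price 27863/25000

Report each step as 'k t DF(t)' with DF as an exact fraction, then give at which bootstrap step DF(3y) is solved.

1 1 1971/2000
2 2 9793/10000
3 3 2443/2500
4 4 1917/2000
DF(3y) is solved at step 3

step 1 [1y] bond c/1=11/400: DF=(810081/800000 − 11/400·(0))/(1+11/400) = 1971/2000 ≈ 0.985500
step 2 [2y] swap r/1=207/19648: DF=(1 − 207/19648·(0.985500))/(1+207/19648) = 9793/10000 ≈ 0.979300
step 3 [3y] swap r/1=57/7355: DF=(1 − 57/7355·(0.985500+0.979300))/(1+57/7355) = 2443/2500 ≈ 0.977200
step 4 [4y] bond c/1=1/25: DF=(27863/25000 − 1/25·(0.985500+0.979300+0.977200))/(1+1/25) = 1917/2000 ≈ 0.958500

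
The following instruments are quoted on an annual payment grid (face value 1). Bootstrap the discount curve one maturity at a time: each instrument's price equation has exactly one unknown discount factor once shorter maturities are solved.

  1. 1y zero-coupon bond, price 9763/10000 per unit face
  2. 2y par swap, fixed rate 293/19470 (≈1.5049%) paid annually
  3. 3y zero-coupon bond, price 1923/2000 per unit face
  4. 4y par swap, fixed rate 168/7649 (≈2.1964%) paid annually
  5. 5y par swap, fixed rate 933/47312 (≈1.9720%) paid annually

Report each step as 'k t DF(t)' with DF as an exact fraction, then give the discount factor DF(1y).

1 1 9763/10000
2 2 9707/10000
3 3 1923/2000
4 4 229/250
5 5 9067/10000
DF(1y) = 9763/10000 ≈ 0.976300

step 1 [1y] zero: DF = P = 9763/10000 ≈ 0.976300
step 2 [2y] swap r/1=293/19470: DF=(1 − 293/19470·(0.976300))/(1+293/19470) = 9707/10000 ≈ 0.970700
step 3 [3y] zero: DF = P = 1923/2000 ≈ 0.961500
step 4 [4y] swap r/1=168/7649: DF=(1 − 168/7649·(0.976300+0.970700+0.961500))/(1+168/7649) = 229/250 ≈ 0.916000
step 5 [5y] swap r/1=933/47312: DF=(1 − 933/47312·(0.976300+0.970700+0.961500+0.916000))/(1+933/47312) = 9067/10000 ≈ 0.906700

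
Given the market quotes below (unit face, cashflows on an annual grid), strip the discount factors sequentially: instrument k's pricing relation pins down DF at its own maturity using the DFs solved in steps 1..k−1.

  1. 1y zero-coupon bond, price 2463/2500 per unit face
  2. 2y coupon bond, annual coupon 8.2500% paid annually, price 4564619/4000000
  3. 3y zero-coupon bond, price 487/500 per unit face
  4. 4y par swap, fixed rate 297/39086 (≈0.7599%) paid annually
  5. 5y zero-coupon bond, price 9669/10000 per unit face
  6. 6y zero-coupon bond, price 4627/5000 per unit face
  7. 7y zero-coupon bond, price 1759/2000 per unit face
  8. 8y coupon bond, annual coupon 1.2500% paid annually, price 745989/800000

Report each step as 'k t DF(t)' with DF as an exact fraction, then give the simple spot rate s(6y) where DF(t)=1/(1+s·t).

step 1 [1y] zero: DF = P = 2463/2500 ≈ 0.985200
step 2 [2y] bond c/1=33/400: DF=(4564619/4000000 − 33/400·(0.985200))/(1+33/400) = 9791/10000 ≈ 0.979100
step 3 [3y] zero: DF = P = 487/500 ≈ 0.974000
step 4 [4y] swap r/1=297/39086: DF=(1 − 297/39086·(0.985200+0.979100+0.974000))/(1+297/39086) = 9703/10000 ≈ 0.970300
step 5 [5y] zero: DF = P = 9669/10000 ≈ 0.966900
step 6 [6y] zero: DF = P = 4627/5000 ≈ 0.925400
step 7 [7y] zero: DF = P = 1759/2000 ≈ 0.879500
step 8 [8y] bond c/1=1/80: DF=(745989/800000 − 1/80·(0.985200+0.979100+0.974000+0.970300+0.966900+0.925400+0.879500))/(1+1/80) = 1677/2000 ≈ 0.838500

1 1 2463/2500
2 2 9791/10000
3 3 487/500
4 4 9703/10000
5 5 9669/10000
6 6 4627/5000
7 7 1759/2000
8 8 1677/2000
s(6y) = (1/(4627/5000) − 1)/(6) = 373/27762 ≈ 1.3436%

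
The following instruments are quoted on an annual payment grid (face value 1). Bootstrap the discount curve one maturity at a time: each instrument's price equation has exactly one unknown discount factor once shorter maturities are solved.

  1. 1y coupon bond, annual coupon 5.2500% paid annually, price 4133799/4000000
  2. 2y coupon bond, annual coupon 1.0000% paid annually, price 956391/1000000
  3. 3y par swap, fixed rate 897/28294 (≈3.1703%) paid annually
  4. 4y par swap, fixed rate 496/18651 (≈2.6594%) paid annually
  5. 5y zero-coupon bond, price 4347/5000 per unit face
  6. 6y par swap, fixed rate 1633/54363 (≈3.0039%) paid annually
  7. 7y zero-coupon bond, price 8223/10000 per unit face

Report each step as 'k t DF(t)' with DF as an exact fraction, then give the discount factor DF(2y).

step 1 [1y] bond c/1=21/400: DF=(4133799/4000000 − 21/400·(0))/(1+21/400) = 9819/10000 ≈ 0.981900
step 2 [2y] bond c/1=1/100: DF=(956391/1000000 − 1/100·(0.981900))/(1+1/100) = 2343/2500 ≈ 0.937200
step 3 [3y] swap r/1=897/28294: DF=(1 − 897/28294·(0.981900+0.937200))/(1+897/28294) = 9103/10000 ≈ 0.910300
step 4 [4y] swap r/1=496/18651: DF=(1 − 496/18651·(0.981900+0.937200+0.910300))/(1+496/18651) = 563/625 ≈ 0.900800
step 5 [5y] zero: DF = P = 4347/5000 ≈ 0.869400
step 6 [6y] swap r/1=1633/54363: DF=(1 − 1633/54363·(0.981900+0.937200+0.910300+0.900800+0.869400))/(1+1633/54363) = 8367/10000 ≈ 0.836700
step 7 [7y] zero: DF = P = 8223/10000 ≈ 0.822300

1 1 9819/10000
2 2 2343/2500
3 3 9103/10000
4 4 563/625
5 5 4347/5000
6 6 8367/10000
7 7 8223/10000
DF(2y) = 2343/2500 ≈ 0.937200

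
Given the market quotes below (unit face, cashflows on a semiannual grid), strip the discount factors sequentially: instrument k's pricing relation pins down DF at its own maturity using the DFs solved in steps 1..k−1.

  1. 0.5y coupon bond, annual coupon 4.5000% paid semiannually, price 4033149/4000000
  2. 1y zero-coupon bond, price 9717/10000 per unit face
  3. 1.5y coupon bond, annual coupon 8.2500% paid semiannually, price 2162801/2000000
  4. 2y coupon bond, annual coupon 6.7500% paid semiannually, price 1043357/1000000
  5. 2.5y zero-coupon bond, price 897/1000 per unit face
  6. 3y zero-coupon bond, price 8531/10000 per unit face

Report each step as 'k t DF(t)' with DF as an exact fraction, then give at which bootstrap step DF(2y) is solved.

1 1/2 9861/10000
2 1 9717/10000
3 3/2 961/1000
4 2 457/500
5 5/2 897/1000
6 3 8531/10000
DF(2y) is solved at step 4

step 1 [0.5y] bond c/2=9/400: DF=(4033149/4000000 − 9/400·(0))/(1+9/400) = 9861/10000 ≈ 0.986100
step 2 [1y] zero: DF = P = 9717/10000 ≈ 0.971700
step 3 [1.5y] bond c/2=33/800: DF=(2162801/2000000 − 33/800·(0.986100+0.971700))/(1+33/800) = 961/1000 ≈ 0.961000
step 4 [2y] bond c/2=27/800: DF=(1043357/1000000 − 27/800·(0.986100+0.971700+0.961000))/(1+27/800) = 457/500 ≈ 0.914000
step 5 [2.5y] zero: DF = P = 897/1000 ≈ 0.897000
step 6 [3y] zero: DF = P = 8531/10000 ≈ 0.853100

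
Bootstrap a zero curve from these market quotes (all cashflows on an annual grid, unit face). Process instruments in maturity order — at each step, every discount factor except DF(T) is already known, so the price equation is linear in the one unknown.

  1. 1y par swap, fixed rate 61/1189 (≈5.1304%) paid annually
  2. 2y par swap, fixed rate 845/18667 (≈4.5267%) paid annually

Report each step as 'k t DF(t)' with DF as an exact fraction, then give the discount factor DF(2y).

step 1 [1y] swap r/1=61/1189: DF=(1 − 61/1189·(0))/(1+61/1189) = 1189/1250 ≈ 0.951200
step 2 [2y] swap r/1=845/18667: DF=(1 − 845/18667·(0.951200))/(1+845/18667) = 1831/2000 ≈ 0.915500

1 1 1189/1250
2 2 1831/2000
DF(2y) = 1831/2000 ≈ 0.915500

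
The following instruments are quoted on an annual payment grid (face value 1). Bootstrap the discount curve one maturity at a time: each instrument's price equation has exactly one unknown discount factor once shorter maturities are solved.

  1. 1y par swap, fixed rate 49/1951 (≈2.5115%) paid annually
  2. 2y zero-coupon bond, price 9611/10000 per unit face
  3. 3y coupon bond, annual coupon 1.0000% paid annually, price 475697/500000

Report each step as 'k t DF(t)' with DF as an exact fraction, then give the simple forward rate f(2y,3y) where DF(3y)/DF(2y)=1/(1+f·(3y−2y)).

step 1 [1y] swap r/1=49/1951: DF=(1 − 49/1951·(0))/(1+49/1951) = 1951/2000 ≈ 0.975500
step 2 [2y] zero: DF = P = 9611/10000 ≈ 0.961100
step 3 [3y] bond c/1=1/100: DF=(475697/500000 − 1/100·(0.975500+0.961100))/(1+1/100) = 2307/2500 ≈ 0.922800

1 1 1951/2000
2 2 9611/10000
3 3 2307/2500
f(2y,3y) = ((9611/10000)/(2307/2500) − 1)/(1) = 383/9228 ≈ 4.1504%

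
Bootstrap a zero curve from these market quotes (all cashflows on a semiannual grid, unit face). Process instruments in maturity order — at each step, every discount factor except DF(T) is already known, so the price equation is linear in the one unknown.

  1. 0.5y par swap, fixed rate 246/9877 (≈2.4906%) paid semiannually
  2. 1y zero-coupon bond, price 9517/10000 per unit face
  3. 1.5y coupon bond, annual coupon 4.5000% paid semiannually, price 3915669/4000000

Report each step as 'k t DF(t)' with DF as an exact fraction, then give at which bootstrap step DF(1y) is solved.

1 1/2 9877/10000
2 1 9517/10000
3 3/2 9147/10000
DF(1y) is solved at step 2

step 1 [0.5y] swap r/2=123/9877: DF=(1 − 123/9877·(0))/(1+123/9877) = 9877/10000 ≈ 0.987700
step 2 [1y] zero: DF = P = 9517/10000 ≈ 0.951700
step 3 [1.5y] bond c/2=9/400: DF=(3915669/4000000 − 9/400·(0.987700+0.951700))/(1+9/400) = 9147/10000 ≈ 0.914700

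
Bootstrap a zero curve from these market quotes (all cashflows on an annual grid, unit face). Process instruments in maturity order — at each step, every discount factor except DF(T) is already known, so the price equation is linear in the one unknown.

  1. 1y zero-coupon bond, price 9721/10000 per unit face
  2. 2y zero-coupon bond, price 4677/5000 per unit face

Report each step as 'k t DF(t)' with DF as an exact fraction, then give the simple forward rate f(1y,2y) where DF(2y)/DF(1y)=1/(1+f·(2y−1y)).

step 1 [1y] zero: DF = P = 9721/10000 ≈ 0.972100
step 2 [2y] zero: DF = P = 4677/5000 ≈ 0.935400

1 1 9721/10000
2 2 4677/5000
f(1y,2y) = ((9721/10000)/(4677/5000) − 1)/(1) = 367/9354 ≈ 3.9235%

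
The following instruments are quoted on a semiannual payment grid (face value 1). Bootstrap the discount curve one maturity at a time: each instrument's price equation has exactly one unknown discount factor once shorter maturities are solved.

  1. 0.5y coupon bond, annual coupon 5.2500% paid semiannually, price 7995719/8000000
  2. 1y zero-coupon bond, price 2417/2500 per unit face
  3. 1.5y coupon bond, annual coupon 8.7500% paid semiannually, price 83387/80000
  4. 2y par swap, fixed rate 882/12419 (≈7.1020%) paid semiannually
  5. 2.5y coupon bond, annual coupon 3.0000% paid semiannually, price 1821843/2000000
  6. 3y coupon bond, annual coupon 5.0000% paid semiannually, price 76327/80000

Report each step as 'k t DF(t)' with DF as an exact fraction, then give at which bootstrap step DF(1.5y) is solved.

step 1 [0.5y] bond c/2=21/800: DF=(7995719/8000000 − 21/800·(0))/(1+21/800) = 9739/10000 ≈ 0.973900
step 2 [1y] zero: DF = P = 2417/2500 ≈ 0.966800
step 3 [1.5y] bond c/2=7/160: DF=(83387/80000 − 7/160·(0.973900+0.966800))/(1+7/160) = 9173/10000 ≈ 0.917300
step 4 [2y] swap r/2=441/12419: DF=(1 − 441/12419·(0.973900+0.966800+0.917300))/(1+441/12419) = 8677/10000 ≈ 0.867700
step 5 [2.5y] bond c/2=3/200: DF=(1821843/2000000 − 3/200·(0.973900+0.966800+0.917300+0.867700))/(1+3/200) = 1053/1250 ≈ 0.842400
step 6 [3y] bond c/2=1/40: DF=(76327/80000 − 1/40·(0.973900+0.966800+0.917300+0.867700+0.842400))/(1+1/40) = 4097/5000 ≈ 0.819400

1 1/2 9739/10000
2 1 2417/2500
3 3/2 9173/10000
4 2 8677/10000
5 5/2 1053/1250
6 3 4097/5000
DF(1.5y) is solved at step 3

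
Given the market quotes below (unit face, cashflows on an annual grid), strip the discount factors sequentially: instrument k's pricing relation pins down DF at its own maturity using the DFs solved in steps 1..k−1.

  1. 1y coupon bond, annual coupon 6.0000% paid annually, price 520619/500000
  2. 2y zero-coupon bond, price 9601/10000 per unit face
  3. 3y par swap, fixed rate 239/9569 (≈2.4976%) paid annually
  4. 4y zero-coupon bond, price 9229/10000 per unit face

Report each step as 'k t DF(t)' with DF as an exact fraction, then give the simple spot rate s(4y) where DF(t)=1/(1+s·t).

step 1 [1y] bond c/1=3/50: DF=(520619/500000 − 3/50·(0))/(1+3/50) = 9823/10000 ≈ 0.982300
step 2 [2y] zero: DF = P = 9601/10000 ≈ 0.960100
step 3 [3y] swap r/1=239/9569: DF=(1 − 239/9569·(0.982300+0.960100))/(1+239/9569) = 9283/10000 ≈ 0.928300
step 4 [4y] zero: DF = P = 9229/10000 ≈ 0.922900

1 1 9823/10000
2 2 9601/10000
3 3 9283/10000
4 4 9229/10000
s(4y) = (1/(9229/10000) − 1)/(4) = 771/36916 ≈ 2.0885%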